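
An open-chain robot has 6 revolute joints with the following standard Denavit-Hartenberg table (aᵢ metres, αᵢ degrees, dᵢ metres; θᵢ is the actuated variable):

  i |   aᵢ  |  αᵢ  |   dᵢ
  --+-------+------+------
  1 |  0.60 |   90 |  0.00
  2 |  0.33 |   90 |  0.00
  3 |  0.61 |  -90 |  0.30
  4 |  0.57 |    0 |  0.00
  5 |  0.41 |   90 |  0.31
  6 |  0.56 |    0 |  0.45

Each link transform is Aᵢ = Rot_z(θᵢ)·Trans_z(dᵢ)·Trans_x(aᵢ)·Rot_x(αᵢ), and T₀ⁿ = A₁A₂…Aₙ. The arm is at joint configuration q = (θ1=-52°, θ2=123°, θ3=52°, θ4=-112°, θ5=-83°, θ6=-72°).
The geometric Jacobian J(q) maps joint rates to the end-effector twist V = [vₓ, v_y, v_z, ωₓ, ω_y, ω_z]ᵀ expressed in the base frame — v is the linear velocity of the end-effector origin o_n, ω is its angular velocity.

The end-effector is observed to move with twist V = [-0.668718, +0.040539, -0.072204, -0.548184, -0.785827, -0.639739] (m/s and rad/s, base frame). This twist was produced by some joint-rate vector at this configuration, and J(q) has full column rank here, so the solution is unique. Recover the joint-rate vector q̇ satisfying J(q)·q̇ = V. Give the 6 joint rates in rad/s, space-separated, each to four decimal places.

-0.9050 0.9720 0.3740 -0.2130 0.1240 -0.0070

o_n = [0.4749, -0.3210, 0.5302]
J₁: ẑ×o_n = [0.3210, 0.4749, -0.0000], ω = ẑ
J2: z=[-0.7880, -0.6157, 0.0000] o=[0.3694, -0.4728, 0.0000] → [-0.3264, 0.4178, -0.0547, -0.7880, -0.6157, 0.0000]
J3: z=[0.5163, -0.6609, 0.5446] o=[0.2587, -0.3312, 0.2768] → [-0.1731, -0.0131, 0.1481, 0.5163, -0.6609, 0.5446]
J4: z=[-0.2209, -0.7172, -0.6609] o=[-0.0911, -0.6642, 0.7551] → [0.3881, -0.4237, 0.3301, -0.2209, -0.7172, -0.6609]
J5: z=[-0.2209, -0.7172, -0.6609] o=[0.3585, -0.9663, 0.9327] → [0.7152, -0.1659, -0.0591, -0.2209, -0.7172, -0.6609]
J6: z=[-0.7129, 0.5812, -0.3924] o=[0.5629, -1.0310, 0.4656] → [0.3162, 0.0806, -0.4551, -0.7129, 0.5812, -0.3924]
q̇ = J⁺·V = [-0.9050, 0.9720, 0.3740, -0.2130, 0.1240, -0.0070]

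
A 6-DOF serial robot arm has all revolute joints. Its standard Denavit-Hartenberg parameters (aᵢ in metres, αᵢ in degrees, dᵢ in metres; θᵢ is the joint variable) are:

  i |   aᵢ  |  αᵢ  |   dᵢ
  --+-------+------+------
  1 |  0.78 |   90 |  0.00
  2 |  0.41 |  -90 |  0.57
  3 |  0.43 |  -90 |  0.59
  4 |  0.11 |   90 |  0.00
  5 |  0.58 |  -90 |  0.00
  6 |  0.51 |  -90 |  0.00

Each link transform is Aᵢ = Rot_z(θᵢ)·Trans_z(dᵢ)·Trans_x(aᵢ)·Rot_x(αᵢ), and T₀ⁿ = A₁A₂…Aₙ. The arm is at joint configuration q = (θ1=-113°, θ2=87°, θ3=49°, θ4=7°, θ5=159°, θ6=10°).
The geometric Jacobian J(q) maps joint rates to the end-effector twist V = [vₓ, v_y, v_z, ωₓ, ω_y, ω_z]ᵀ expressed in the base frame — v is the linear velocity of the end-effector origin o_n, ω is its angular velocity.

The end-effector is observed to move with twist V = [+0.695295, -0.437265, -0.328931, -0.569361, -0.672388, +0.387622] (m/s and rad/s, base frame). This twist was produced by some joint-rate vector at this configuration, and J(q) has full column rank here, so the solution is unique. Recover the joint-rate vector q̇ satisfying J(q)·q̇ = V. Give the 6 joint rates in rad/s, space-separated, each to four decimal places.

0.8230 0.2370 -0.5250 0.8820 -0.3690 0.6460

o_n = [-0.6821, 0.1170, -0.1617]
J₁: ẑ×o_n = [-0.1170, -0.6821, 0.0000], ω = ẑ
J2: z=[-0.9205, 0.3907, 0.0000] o=[-0.3048, -0.7180, 0.0000] → [-0.0632, -0.1488, -0.6211, -0.9205, 0.3907, 0.0000]
J3: z=[0.3902, 0.9192, 0.0523] o=[-0.8378, -0.5150, 0.4094] → [-0.5581, 0.2310, 0.1035, 0.3902, 0.9192, 0.0523]
J4: z=[0.6193, -0.2200, -0.7537] o=[-0.3147, -0.1131, 0.7220] → [0.3678, 0.8243, 0.0616, 0.6193, -0.2200, -0.7537]
J5: z=[0.4703, 0.8726, 0.1318] o=[-0.2455, -0.1610, 0.7929] → [-0.8696, 0.3914, 0.5118, 0.4703, 0.8726, 0.1318]
J6: z=[-0.8035, 0.3617, 0.4729] o=[-0.4572, 0.0294, 0.2876] → [-0.2039, -0.4673, 0.0110, -0.8035, 0.3617, 0.4729]
q̇ = J⁺·V = [0.8230, 0.2370, -0.5250, 0.8820, -0.3690, 0.6460]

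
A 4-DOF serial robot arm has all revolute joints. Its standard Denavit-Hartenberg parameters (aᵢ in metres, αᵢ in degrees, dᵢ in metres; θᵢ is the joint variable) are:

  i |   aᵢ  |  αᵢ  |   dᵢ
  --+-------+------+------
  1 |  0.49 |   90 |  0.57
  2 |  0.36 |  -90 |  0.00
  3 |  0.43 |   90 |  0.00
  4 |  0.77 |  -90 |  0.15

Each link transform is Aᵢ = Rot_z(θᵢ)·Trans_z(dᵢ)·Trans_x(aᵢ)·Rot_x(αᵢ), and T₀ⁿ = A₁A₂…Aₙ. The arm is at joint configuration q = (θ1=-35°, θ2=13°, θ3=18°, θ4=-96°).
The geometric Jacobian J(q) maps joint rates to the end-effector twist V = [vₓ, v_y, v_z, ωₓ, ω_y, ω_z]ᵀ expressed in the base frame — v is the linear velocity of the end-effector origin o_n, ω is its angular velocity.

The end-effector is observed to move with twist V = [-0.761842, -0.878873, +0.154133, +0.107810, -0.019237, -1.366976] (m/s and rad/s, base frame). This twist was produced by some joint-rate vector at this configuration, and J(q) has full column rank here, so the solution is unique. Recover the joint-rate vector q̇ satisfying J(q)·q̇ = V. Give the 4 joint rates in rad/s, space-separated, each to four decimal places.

o_n = [1.1123, -0.8211, -0.0100]
J₁: ẑ×o_n = [0.8211, 1.1123, -0.0000], ω = ẑ
J2: z=[-0.5736, -0.8192, 0.0000] o=[0.4014, -0.2811, 0.5700] → [0.4751, -0.3327, 0.8921, -0.5736, -0.8192, 0.0000]
J3: z=[-0.1843, 0.1290, 0.9744] o=[0.6887, -0.4822, 0.6510] → [0.2449, 0.2909, 0.0078, -0.1843, 0.1290, 0.9744]
J4: z=[-0.2989, -0.9518, 0.0695] o=[1.0913, -0.6020, 0.7430] → [0.7319, -0.2236, 0.0854, -0.2989, -0.9518, 0.0695]
q̇ = J⁺·V = [-0.5740, 0.2050, -0.7950, -0.2640]

-0.5740 0.2050 -0.7950 -0.2640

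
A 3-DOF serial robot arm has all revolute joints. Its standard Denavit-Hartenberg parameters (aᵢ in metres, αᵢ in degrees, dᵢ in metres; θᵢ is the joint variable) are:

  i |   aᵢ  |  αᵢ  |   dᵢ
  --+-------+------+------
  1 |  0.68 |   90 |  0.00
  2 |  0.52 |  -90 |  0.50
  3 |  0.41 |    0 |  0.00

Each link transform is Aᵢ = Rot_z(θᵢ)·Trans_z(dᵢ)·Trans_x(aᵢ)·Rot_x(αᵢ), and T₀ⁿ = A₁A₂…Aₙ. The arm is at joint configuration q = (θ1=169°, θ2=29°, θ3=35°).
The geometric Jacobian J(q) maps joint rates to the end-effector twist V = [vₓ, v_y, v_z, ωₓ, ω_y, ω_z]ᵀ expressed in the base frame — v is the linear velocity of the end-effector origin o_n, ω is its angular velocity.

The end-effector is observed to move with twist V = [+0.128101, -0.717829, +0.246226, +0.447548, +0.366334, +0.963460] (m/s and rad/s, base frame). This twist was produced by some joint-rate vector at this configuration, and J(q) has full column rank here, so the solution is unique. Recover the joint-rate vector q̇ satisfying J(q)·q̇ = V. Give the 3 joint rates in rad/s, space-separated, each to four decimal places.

0.2970 0.4450 0.7620

o_n = [-1.3518, 0.5325, 0.4149]
J₁: ẑ×o_n = [-0.5325, -1.3518, 0.0000], ω = ẑ
J2: z=[0.1908, 0.9816, 0.0000] o=[-0.6675, 0.1298, 0.0000] → [0.4073, -0.0792, 0.7485, 0.1908, 0.9816, 0.0000]
J3: z=[0.4759, -0.0925, 0.8746] o=[-1.0185, 0.7073, 0.2521] → [0.1378, -0.3689, -0.1140, 0.4759, -0.0925, 0.8746]
q̇ = J⁺·V = [0.2970, 0.4450, 0.7620]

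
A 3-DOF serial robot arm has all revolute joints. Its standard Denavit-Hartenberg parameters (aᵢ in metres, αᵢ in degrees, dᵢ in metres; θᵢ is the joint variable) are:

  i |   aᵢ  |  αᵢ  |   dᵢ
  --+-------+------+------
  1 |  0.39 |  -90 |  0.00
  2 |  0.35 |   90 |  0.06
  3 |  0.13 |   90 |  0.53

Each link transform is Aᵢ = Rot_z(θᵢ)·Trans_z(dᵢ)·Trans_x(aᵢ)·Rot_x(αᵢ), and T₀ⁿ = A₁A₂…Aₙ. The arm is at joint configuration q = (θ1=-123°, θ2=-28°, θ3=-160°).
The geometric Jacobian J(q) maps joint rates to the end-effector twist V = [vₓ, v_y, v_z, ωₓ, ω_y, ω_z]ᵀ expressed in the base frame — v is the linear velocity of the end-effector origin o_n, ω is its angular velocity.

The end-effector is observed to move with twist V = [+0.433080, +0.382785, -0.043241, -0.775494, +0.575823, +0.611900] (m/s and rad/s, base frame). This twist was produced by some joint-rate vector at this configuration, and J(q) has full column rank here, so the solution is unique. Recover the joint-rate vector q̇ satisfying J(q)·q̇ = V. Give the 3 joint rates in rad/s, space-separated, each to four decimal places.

0.4980 -0.9640 0.1290

o_n = [-0.1734, -0.2956, 0.5749]
J₁: ẑ×o_n = [0.2956, -0.1734, 0.0000], ω = ẑ
J2: z=[0.8387, -0.5446, 0.0000] o=[-0.2124, -0.3271, 0.0000] → [-0.3131, -0.4822, 0.0476, 0.8387, -0.5446, 0.0000]
J3: z=[0.2557, 0.3937, 0.8829] o=[-0.3304, -0.6189, 0.1643] → [-0.1238, 0.0336, 0.0209, 0.2557, 0.3937, 0.8829]
q̇ = J⁺·V = [0.4980, -0.9640, 0.1290]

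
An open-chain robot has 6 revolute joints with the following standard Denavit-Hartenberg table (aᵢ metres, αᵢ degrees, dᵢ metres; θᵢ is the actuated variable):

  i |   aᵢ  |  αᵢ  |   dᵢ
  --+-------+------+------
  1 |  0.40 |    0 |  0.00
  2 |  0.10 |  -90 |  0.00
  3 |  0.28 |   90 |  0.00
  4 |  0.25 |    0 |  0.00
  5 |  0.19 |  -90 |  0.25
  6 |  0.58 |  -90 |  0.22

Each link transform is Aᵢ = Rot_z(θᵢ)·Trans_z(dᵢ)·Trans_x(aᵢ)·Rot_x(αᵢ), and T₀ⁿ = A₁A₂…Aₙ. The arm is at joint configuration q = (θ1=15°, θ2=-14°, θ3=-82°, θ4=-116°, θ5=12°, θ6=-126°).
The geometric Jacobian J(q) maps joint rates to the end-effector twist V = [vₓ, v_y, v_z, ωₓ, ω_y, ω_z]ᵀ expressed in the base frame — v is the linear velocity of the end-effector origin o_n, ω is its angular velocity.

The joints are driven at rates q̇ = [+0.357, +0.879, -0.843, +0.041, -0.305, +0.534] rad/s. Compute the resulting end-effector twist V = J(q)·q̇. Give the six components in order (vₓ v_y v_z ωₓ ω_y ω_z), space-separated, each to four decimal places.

-0.4763 -0.8679 -0.5523 0.3505 -0.9662 1.7124

o_n = [-0.1650, -0.0376, 0.5164]
J₁: ẑ×o_n = [0.0376, -0.1650, 0.0000], ω = ẑ
J2: z=[0.0000, 0.0000, 1.0000] o=[0.3864, 0.1035, 0.0000] → [0.1411, -0.5513, 0.0000, 0.0000, 0.0000, 1.0000]
J3: z=[-0.0175, 0.9998, 0.0000] o=[0.4864, 0.1053, 0.0000] → [0.5163, 0.0090, 0.6537, -0.0175, 0.9998, 0.0000]
J4: z=[-0.9901, -0.0173, 0.1392] o=[0.5253, 0.1060, 0.2773] → [0.0158, 0.1407, 0.1302, -0.9901, -0.0173, 0.1392]
J5: z=[-0.9901, -0.0173, 0.1392] o=[0.5140, -0.1190, 0.1687] → [-0.0173, 0.2497, -0.0923, -0.9901, -0.0173, 0.1392]
J6: z=[0.1392, -0.2395, 0.9609] o=[0.2633, -0.3077, 0.1580] → [-0.3454, -0.4614, -0.0650, 0.1392, -0.2395, 0.9609]
V = J·q̇ = [-0.4763, -0.8679, -0.5523, 0.3505, -0.9662, 1.7124]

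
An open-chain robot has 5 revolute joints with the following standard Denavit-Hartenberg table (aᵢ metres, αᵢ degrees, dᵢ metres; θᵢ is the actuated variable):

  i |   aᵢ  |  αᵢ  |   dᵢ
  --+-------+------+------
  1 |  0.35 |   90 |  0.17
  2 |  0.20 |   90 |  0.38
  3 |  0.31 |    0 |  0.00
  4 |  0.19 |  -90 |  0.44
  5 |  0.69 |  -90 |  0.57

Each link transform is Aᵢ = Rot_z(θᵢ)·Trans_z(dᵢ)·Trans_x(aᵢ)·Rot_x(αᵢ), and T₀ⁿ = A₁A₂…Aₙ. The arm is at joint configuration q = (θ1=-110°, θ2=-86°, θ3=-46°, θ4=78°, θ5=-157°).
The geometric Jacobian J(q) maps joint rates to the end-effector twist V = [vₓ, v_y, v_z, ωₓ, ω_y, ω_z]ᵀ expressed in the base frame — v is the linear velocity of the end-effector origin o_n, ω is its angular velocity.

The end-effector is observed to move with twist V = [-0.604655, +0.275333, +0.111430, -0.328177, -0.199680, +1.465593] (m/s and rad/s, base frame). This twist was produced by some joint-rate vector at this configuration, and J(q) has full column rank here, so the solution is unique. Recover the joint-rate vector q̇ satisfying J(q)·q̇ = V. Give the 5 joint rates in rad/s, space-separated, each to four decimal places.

0.9660 -0.5240 -0.2640 -0.0700 0.9010

o_n = [-0.2514, 0.4920, 0.3841]
J₁: ẑ×o_n = [-0.4920, -0.2514, 0.0000], ω = ẑ
J2: z=[-0.9397, 0.3420, 0.0000] o=[-0.1197, -0.3289, 0.1700] → [0.0732, 0.2012, -0.7263, -0.9397, 0.3420, 0.0000]
J3: z=[0.3412, 0.9374, -0.0698] o=[-0.4816, -0.2120, -0.0295] → [0.4368, -0.1572, 0.0244, 0.3412, 0.9374, -0.0698]
J4: z=[0.3412, 0.9374, -0.0698] o=[-0.2772, -0.3024, -0.2443] → [0.6445, -0.2162, 0.2469, 0.3412, 0.9374, -0.0698]
J5: z=[-0.7843, 0.3248, 0.5286] o=[-0.2255, 0.1339, -0.4358] → [0.0770, 0.6293, -0.2724, -0.7843, 0.3248, 0.5286]
q̇ = J⁺·V = [0.9660, -0.5240, -0.2640, -0.0700, 0.9010]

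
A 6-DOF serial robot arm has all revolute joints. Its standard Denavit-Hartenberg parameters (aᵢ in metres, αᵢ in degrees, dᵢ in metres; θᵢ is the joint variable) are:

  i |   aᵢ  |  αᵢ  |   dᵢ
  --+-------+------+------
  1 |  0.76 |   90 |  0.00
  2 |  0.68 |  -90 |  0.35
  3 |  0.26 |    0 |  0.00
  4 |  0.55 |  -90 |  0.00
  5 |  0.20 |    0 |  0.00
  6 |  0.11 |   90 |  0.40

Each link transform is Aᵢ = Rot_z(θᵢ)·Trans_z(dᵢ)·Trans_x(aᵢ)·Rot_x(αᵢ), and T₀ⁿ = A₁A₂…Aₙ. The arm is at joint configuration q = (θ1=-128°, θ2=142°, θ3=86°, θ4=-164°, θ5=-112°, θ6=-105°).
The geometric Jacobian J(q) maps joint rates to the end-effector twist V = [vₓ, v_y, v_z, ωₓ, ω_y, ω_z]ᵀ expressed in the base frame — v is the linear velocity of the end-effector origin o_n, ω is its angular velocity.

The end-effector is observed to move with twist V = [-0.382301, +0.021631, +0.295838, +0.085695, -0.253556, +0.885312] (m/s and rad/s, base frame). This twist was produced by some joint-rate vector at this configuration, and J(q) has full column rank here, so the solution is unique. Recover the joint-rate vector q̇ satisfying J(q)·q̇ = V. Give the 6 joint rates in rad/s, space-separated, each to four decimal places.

0.5700 -0.2070 -0.9970 0.6580 0.0420 0.0380

o_n = [-0.1595, 0.4232, 0.6263]
J₁: ẑ×o_n = [-0.4232, -0.1595, 0.0000], ω = ẑ
J2: z=[-0.7880, 0.6157, 0.0000] o=[-0.4679, -0.5989, 0.0000] → [0.3856, 0.4935, -0.9953, -0.7880, 0.6157, 0.0000]
J3: z=[0.3790, 0.4851, -0.7880] o=[-0.4138, 0.0388, 0.4186] → [0.4036, -0.2791, 0.0223, 0.3790, 0.4851, -0.7880]
J4: z=[0.3790, 0.4851, -0.7880] o=[-0.2006, -0.1096, 0.4298] → [0.5152, -0.1069, 0.1820, 0.3790, 0.4851, -0.7880]
J5: z=[0.6384, 0.4794, 0.6022] o=[-0.5691, 0.2926, 0.5002] → [-0.0182, 0.1662, -0.1130, 0.6384, 0.4794, 0.6022]
J6: z=[0.6384, 0.4794, 0.6022] o=[-0.4486, 0.3278, 0.3445] → [0.0776, -0.0058, -0.0777, 0.6384, 0.4794, 0.6022]
q̇ = J⁺·V = [0.5700, -0.2070, -0.9970, 0.6580, 0.0420, 0.0380]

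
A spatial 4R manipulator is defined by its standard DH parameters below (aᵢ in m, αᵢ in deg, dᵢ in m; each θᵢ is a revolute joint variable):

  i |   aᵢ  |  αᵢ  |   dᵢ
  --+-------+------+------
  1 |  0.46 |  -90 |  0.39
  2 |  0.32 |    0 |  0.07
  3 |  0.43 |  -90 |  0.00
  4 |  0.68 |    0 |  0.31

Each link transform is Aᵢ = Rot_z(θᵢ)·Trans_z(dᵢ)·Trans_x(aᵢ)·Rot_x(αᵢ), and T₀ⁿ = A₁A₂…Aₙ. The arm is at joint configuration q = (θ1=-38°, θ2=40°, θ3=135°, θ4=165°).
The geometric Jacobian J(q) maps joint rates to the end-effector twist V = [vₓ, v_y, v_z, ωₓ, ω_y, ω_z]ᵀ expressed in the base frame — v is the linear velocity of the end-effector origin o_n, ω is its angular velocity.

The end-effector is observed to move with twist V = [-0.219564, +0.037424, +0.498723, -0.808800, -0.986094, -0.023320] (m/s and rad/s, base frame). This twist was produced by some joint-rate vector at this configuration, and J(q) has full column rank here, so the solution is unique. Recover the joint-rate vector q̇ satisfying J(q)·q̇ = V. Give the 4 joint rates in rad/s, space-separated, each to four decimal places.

o_n = [0.6472, -0.6401, 0.5129]
J₁: ẑ×o_n = [0.6401, 0.6472, -0.0000], ω = ẑ
J2: z=[0.6157, 0.7880, 0.0000] o=[0.3625, -0.2832, 0.3900] → [0.0968, -0.0757, -0.4441, 0.6157, 0.7880, 0.0000]
J3: z=[0.6157, 0.7880, 0.0000] o=[0.5987, -0.3790, 0.1843] → [0.2589, -0.2023, -0.1989, 0.6157, 0.7880, 0.0000]
J4: z=[-0.0687, 0.0537, 0.9962] o=[0.2612, -0.1152, 0.1468] → [0.5425, 0.4096, 0.0153, -0.0687, 0.0537, 0.9962]
q̇ = J⁺·V = [-0.3690, -0.9780, -0.2970, 0.3470]

-0.3690 -0.9780 -0.2970 0.3470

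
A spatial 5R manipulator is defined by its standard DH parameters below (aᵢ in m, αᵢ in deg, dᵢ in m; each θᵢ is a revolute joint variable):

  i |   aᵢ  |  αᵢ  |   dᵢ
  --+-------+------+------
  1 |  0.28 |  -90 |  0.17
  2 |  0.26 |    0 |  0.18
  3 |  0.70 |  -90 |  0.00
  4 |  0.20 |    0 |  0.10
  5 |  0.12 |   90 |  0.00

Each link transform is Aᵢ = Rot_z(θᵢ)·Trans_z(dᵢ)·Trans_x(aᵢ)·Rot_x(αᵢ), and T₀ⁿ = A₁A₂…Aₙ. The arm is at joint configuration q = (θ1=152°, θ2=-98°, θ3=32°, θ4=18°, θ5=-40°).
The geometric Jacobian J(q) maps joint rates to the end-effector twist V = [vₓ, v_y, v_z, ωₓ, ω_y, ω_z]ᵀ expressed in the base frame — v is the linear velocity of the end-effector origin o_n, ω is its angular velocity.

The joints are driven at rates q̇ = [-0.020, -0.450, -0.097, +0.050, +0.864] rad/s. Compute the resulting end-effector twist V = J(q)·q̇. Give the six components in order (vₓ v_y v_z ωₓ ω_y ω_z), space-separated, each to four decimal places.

o_n = [-0.7322, 0.2045, 1.3017]
J₁: ẑ×o_n = [-0.2045, -0.7322, 0.0000], ω = ẑ
J2: z=[-0.4695, -0.8829, 0.0000] o=[-0.2472, 0.1315, 0.1700] → [-0.9992, 0.5313, -0.4625, -0.4695, -0.8829, 0.0000]
J3: z=[-0.4695, -0.8829, 0.0000] o=[-0.2998, -0.0445, 0.4275] → [-0.7719, 0.4104, -0.4987, -0.4695, -0.8829, 0.0000]
J4: z=[-0.8066, 0.4289, -0.4067] o=[-0.5512, 0.0892, 1.0670] → [0.1476, 0.2630, -0.0154, -0.8066, 0.4289, -0.4067]
J5: z=[-0.8066, 0.4289, -0.4067] o=[-0.6711, 0.2230, 1.2000] → [0.0361, 0.1068, 0.0411, -0.8066, 0.4289, -0.4067]
V = J·q̇ = [0.5672, -0.1588, 0.2912, -0.4804, 0.8750, -0.3918]

0.5672 -0.1588 0.2912 -0.4804 0.8750 -0.3918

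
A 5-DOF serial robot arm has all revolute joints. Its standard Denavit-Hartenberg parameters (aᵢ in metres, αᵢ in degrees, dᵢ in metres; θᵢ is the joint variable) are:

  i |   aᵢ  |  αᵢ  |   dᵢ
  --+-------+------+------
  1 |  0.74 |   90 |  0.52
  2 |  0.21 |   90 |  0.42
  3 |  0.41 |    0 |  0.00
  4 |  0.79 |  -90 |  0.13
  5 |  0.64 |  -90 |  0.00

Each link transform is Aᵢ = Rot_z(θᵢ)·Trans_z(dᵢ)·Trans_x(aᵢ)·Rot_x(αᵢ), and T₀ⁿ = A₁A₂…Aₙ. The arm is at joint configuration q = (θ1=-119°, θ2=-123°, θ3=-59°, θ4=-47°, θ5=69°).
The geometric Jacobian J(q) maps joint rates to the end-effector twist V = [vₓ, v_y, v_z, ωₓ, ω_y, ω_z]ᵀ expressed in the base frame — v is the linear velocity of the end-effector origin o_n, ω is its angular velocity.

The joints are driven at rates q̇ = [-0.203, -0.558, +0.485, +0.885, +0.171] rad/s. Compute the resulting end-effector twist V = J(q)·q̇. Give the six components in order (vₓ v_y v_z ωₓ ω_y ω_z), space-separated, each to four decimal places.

0.3757 0.7397 -1.4899 1.1297 0.7898 0.4053

o_n = [0.2852, -1.3652, 0.1478]
J₁: ẑ×o_n = [1.3652, 0.2852, -0.0000], ω = ẑ
J2: z=[-0.8746, 0.4848, 0.0000] o=[-0.3588, -0.6472, 0.5200] → [-0.1804, -0.3255, 0.3157, -0.8746, 0.4848, 0.0000]
J3: z=[0.4066, 0.7335, 0.5446] o=[-0.6706, -0.3436, 0.3439] → [0.4126, 0.6003, -1.1165, 0.4066, 0.7335, 0.5446]
J4: z=[0.4066, 0.7335, 0.5446] o=[-0.3075, -0.4134, 0.1668] → [0.5045, 0.3305, -0.8218, 0.4066, 0.7335, 0.5446]
J5: z=[0.4949, 0.3243, -0.8062] o=[0.3520, -0.7899, 0.4202] → [-0.5521, 0.1887, -0.2630, 0.4949, 0.3243, -0.8062]
V = J·q̇ = [0.3757, 0.7397, -1.4899, 1.1297, 0.7898, 0.4053]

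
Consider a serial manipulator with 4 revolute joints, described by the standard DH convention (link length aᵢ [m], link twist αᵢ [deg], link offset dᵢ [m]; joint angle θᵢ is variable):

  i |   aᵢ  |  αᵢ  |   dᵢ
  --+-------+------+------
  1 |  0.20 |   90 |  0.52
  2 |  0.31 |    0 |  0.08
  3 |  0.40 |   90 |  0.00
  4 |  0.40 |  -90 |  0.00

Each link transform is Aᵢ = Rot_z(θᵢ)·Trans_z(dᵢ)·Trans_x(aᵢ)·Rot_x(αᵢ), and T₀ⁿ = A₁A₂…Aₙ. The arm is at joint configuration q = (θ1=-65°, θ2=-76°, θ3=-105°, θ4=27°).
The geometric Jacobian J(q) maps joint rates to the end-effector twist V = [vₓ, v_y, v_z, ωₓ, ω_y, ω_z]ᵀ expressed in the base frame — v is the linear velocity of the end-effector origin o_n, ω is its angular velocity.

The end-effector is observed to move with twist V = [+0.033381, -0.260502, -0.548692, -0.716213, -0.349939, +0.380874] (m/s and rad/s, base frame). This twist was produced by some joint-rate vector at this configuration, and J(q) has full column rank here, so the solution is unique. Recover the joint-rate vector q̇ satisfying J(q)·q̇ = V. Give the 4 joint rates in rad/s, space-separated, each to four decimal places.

-0.4480 0.7560 0.0410 0.8290

o_n = [-0.4405, 0.3256, 0.2324]
J₁: ẑ×o_n = [-0.3256, -0.4405, 0.0000], ω = ẑ
J2: z=[-0.9063, -0.4226, 0.0000] o=[0.0845, -0.1813, 0.5200] → [0.1215, -0.2606, -0.6813, -0.9063, -0.4226, 0.0000]
J3: z=[-0.9063, -0.4226, 0.0000] o=[0.0437, -0.2830, 0.2192] → [-0.0056, 0.0120, -0.7563, -0.9063, -0.4226, 0.0000]
J4: z=[0.0074, -0.0158, 0.9998] o=[-0.1253, 0.0794, 0.2262] → [-0.2463, -0.3152, -0.0032, 0.0074, -0.0158, 0.9998]
q̇ = J⁺·V = [-0.4480, 0.7560, 0.0410, 0.8290]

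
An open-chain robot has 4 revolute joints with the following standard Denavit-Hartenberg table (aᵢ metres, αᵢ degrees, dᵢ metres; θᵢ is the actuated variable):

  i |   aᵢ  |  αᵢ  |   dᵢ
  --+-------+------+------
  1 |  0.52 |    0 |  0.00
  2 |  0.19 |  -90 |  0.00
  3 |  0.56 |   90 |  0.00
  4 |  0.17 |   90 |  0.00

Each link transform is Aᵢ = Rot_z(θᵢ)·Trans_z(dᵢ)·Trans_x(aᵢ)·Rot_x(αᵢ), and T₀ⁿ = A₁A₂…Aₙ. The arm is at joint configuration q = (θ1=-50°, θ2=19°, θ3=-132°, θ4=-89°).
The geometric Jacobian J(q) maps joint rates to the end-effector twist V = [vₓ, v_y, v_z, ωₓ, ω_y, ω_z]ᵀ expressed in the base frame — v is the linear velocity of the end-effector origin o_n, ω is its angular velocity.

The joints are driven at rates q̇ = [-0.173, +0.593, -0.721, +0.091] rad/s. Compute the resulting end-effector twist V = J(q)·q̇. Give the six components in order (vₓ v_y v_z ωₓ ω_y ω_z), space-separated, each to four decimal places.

o_n = [0.0867, -0.4479, 0.4184]
J₁: ẑ×o_n = [0.4479, 0.0867, -0.0000], ω = ẑ
J2: z=[0.0000, 0.0000, 1.0000] o=[0.3342, -0.3983, 0.0000] → [0.0495, -0.2476, 0.0000, 0.0000, 0.0000, 1.0000]
J3: z=[0.5150, 0.8572, 0.0000] o=[0.4971, -0.4962, 0.0000] → [0.3586, -0.2155, 0.3767, 0.5150, 0.8572, 0.0000]
J4: z=[-0.6370, 0.3827, -0.6691] o=[0.1759, -0.3032, 0.4162] → [-0.0960, 0.0611, 0.1263, -0.6370, 0.3827, -0.6691]
V = J·q̇ = [-0.3154, -0.0009, -0.2601, -0.4293, -0.5832, 0.3591]

-0.3154 -0.0009 -0.2601 -0.4293 -0.5832 0.3591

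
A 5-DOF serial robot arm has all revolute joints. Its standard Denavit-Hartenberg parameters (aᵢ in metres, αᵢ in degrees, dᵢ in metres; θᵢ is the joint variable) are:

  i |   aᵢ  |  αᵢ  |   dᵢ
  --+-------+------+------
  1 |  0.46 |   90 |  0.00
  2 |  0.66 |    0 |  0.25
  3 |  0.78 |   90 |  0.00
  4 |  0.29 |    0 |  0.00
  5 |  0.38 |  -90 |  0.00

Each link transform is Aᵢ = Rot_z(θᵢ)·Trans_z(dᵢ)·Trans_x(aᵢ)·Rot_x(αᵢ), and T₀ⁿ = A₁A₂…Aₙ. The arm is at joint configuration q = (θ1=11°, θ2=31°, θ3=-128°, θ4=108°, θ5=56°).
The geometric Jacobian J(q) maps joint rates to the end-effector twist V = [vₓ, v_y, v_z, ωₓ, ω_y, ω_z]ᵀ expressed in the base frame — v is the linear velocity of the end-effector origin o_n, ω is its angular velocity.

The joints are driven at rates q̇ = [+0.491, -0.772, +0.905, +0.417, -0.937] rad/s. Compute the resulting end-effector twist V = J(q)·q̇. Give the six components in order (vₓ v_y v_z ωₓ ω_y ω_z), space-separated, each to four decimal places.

0.5476 0.4443 -0.3819 0.5320 -0.0321 0.4276

o_n = [1.0883, -0.4308, 0.0172]
J₁: ẑ×o_n = [0.4308, 1.0883, -0.0000], ω = ẑ
J2: z=[0.1908, -0.9816, 0.0000] o=[0.4515, 0.0878, 0.0000] → [-0.0169, -0.0033, 0.5261, 0.1908, -0.9816, 0.0000]
J3: z=[0.1908, -0.9816, 0.0000] o=[1.0546, -0.0497, 0.3399] → [0.3168, 0.0616, -0.0396, 0.1908, -0.9816, 0.0000]
J4: z=[-0.9743, -0.1894, 0.1219] o=[0.9613, -0.0678, -0.4343] → [-0.0413, 0.4554, 0.3777, -0.9743, -0.1894, 0.1219]
J5: z=[-0.9743, -0.1894, 0.1219] o=[1.0246, -0.3365, -0.3453] → [-0.0572, 0.3610, 0.1040, -0.9743, -0.1894, 0.1219]
V = J·q̇ = [0.5476, 0.4443, -0.3819, 0.5320, -0.0321, 0.4276]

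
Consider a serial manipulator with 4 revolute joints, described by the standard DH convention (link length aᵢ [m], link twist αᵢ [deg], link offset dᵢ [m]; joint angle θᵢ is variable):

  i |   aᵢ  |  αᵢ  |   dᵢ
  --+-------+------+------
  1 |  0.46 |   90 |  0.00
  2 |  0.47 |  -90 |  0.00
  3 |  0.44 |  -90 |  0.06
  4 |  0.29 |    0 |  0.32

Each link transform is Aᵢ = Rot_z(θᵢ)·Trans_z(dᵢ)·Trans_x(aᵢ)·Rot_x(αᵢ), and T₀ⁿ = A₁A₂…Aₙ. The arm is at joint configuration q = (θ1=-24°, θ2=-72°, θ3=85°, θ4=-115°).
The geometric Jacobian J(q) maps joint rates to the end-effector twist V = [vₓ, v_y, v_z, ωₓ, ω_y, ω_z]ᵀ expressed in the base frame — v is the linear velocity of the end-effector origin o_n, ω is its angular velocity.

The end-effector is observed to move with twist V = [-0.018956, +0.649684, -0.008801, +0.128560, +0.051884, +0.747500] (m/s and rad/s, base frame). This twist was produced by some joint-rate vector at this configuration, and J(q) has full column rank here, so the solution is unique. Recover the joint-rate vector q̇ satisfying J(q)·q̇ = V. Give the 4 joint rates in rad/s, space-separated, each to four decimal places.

o_n = [0.8912, -0.0201, -0.0704]
J₁: ẑ×o_n = [0.0201, 0.8912, -0.0000], ω = ẑ
J2: z=[-0.4067, -0.9135, 0.0000] o=[0.4202, -0.1871, 0.0000] → [0.0643, -0.0286, 0.3623, -0.4067, -0.9135, 0.0000]
J3: z=[0.8688, -0.3868, 0.3090] o=[0.5529, -0.2462, -0.4470] → [-0.2156, -0.2227, 0.3273, 0.8688, -0.3868, 0.3090]
J4: z=[-0.2458, 0.2048, 0.9474] o=[0.7942, 0.1262, -0.4649] → [0.2194, 0.1889, 0.0161, -0.2458, 0.2048, 0.9474]
q̇ = J⁺·V = [0.7560, -0.1030, 0.0890, -0.0380]

0.7560 -0.1030 0.0890 -0.0380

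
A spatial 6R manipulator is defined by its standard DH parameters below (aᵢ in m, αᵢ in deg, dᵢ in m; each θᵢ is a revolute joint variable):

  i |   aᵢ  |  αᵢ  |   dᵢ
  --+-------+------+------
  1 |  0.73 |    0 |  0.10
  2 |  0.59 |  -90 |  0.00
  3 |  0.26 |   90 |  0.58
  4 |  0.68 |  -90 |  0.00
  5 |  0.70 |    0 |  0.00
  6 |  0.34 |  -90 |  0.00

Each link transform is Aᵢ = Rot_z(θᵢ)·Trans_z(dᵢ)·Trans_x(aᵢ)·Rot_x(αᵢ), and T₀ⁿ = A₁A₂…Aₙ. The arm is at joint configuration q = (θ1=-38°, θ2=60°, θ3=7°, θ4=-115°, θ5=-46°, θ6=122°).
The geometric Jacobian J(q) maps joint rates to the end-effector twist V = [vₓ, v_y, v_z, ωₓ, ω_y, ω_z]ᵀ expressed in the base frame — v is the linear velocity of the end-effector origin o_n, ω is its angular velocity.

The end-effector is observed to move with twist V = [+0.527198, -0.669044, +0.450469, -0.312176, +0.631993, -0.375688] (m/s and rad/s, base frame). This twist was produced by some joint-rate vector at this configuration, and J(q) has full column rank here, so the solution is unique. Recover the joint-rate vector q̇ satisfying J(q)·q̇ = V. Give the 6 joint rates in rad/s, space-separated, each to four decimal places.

o_n = [1.1022, -0.8314, 0.3050]
J₁: ẑ×o_n = [0.8314, 1.1022, -0.0000], ω = ẑ
J2: z=[0.0000, 0.0000, 1.0000] o=[0.5752, -0.4494, 0.1000] → [0.3819, 0.5270, -0.0000, 0.0000, 0.0000, 1.0000]
J3: z=[-0.3746, 0.9272, 0.0000] o=[1.1223, -0.2284, 0.1000] → [0.1900, 0.0768, 0.2445, -0.3746, 0.9272, 0.0000]
J4: z=[0.1130, 0.0457, 0.9925] o=[1.1443, 0.4060, 0.0683] → [1.2390, -0.0685, -0.1379, 0.1130, 0.0457, 0.9925]
J5: z=[0.9924, -0.0549, -0.1105] o=[1.1107, -0.2722, 0.1033] → [-0.0728, -0.1991, -0.5553, 0.9924, -0.0549, -0.1105]
J6: z=[0.9924, -0.0549, -0.1105] o=[1.1436, -0.7343, 0.6282] → [0.0070, 0.3253, -0.0986, 0.9924, -0.0549, -0.1105]
q̇ = J⁺·V = [-0.6530, -0.6470, 0.6260, 0.9110, -0.8870, 0.7050]

-0.6530 -0.6470 0.6260 0.9110 -0.8870 0.7050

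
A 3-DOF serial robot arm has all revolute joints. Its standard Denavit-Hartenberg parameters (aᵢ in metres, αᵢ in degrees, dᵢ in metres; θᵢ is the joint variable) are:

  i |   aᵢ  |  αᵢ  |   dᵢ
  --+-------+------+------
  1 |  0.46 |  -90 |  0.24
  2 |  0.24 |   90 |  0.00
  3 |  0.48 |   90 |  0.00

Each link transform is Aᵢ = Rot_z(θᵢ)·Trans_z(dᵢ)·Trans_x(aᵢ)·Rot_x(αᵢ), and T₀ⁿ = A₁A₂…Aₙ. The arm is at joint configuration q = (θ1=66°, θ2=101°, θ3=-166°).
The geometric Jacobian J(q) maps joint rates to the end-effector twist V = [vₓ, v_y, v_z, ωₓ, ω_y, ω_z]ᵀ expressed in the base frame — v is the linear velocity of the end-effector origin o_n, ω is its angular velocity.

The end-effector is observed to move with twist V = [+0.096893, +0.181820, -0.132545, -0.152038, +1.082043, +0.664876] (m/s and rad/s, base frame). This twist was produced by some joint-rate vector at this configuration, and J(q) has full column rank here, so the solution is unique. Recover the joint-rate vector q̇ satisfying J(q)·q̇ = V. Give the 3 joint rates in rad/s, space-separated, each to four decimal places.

0.8450 0.5790 0.9440

o_n = [0.3107, 0.4123, 0.4616]
J₁: ẑ×o_n = [-0.4123, 0.3107, 0.0000], ω = ẑ
J2: z=[-0.9135, 0.4067, 0.0000] o=[0.1871, 0.4202, 0.2400] → [0.0901, 0.2024, -0.0431, -0.9135, 0.4067, 0.0000]
J3: z=[0.3993, 0.8968, -0.1908] o=[0.1685, 0.3784, 0.0044] → [0.4165, -0.2097, -0.1140, 0.3993, 0.8968, -0.1908]
q̇ = J⁺·V = [0.8450, 0.5790, 0.9440]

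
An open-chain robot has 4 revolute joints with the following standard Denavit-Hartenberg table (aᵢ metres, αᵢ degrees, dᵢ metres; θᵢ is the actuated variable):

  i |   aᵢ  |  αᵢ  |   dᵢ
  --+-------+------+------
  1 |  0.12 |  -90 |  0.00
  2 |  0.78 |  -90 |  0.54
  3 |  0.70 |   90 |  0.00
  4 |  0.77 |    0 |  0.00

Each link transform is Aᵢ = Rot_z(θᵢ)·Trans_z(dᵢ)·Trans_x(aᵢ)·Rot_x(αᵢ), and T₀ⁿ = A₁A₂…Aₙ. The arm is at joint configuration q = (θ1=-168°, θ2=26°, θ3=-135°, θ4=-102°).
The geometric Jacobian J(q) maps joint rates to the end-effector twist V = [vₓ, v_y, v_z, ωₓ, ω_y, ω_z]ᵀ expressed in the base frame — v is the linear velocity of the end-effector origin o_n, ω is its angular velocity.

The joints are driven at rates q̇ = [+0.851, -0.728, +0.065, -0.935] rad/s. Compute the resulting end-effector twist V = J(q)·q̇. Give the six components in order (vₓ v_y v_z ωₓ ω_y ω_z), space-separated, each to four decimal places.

0.7742 -0.0548 0.1372 -0.5673 -0.0522 0.5028

o_n = [-0.5988, -1.0696, 0.5024]
J₁: ẑ×o_n = [1.0696, -0.5988, 0.0000], ω = ẑ
J2: z=[0.2079, -0.9781, 0.0000] o=[-0.1174, -0.0249, 0.0000] → [-0.4914, -0.1044, -0.6881, 0.2079, -0.9781, 0.0000]
J3: z=[0.4288, 0.0911, -0.8988] o=[-0.6908, -0.6989, -0.3419] → [-0.2563, -0.4448, -0.1674, 0.4288, 0.0911, -0.8988]
J4: z=[0.4746, 0.8238, 0.3100] o=[-0.1528, -1.0906, -0.1249] → [0.5103, -0.4360, 0.3774, 0.4746, 0.8238, 0.3100]
V = J·q̇ = [0.7742, -0.0548, 0.1372, -0.5673, -0.0522, 0.5028]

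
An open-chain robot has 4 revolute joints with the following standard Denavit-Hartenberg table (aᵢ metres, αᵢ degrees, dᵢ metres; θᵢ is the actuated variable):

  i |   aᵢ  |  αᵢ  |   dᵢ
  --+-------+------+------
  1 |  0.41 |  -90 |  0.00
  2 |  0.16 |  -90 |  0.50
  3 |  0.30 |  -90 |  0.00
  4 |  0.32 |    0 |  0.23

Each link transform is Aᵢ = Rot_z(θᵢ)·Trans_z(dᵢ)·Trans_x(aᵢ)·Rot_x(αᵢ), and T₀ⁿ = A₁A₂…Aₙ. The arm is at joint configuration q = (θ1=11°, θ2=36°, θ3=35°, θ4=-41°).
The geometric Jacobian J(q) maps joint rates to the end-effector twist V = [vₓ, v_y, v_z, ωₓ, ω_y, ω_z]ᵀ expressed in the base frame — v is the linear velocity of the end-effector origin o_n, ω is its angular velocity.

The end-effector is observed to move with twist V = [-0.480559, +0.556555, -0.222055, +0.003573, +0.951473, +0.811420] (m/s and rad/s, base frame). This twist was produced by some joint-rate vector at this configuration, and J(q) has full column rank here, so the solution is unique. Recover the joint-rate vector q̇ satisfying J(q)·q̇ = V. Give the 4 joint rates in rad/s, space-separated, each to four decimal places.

0.8680 0.6720 -0.0630 -0.3190

o_n = [0.6557, 0.1285, -0.4471]
J₁: ẑ×o_n = [-0.1285, 0.6557, 0.0000], ω = ẑ
J2: z=[-0.1908, 0.9816, 0.0000] o=[0.4025, 0.0782, 0.0000] → [-0.4389, -0.0853, -0.2582, -0.1908, 0.9816, 0.0000]
J3: z=[-0.5770, -0.1122, -0.8090] o=[0.4341, 0.5937, -0.0940] → [-0.3368, -0.3830, 0.2933, -0.5770, -0.1122, -0.8090]
J4: z=[-0.2992, -0.8926, 0.3371] o=[0.6621, 0.4628, -0.2385] → [0.2989, -0.0646, 0.0943, -0.2992, -0.8926, 0.3371]
q̇ = J⁺·V = [0.8680, 0.6720, -0.0630, -0.3190]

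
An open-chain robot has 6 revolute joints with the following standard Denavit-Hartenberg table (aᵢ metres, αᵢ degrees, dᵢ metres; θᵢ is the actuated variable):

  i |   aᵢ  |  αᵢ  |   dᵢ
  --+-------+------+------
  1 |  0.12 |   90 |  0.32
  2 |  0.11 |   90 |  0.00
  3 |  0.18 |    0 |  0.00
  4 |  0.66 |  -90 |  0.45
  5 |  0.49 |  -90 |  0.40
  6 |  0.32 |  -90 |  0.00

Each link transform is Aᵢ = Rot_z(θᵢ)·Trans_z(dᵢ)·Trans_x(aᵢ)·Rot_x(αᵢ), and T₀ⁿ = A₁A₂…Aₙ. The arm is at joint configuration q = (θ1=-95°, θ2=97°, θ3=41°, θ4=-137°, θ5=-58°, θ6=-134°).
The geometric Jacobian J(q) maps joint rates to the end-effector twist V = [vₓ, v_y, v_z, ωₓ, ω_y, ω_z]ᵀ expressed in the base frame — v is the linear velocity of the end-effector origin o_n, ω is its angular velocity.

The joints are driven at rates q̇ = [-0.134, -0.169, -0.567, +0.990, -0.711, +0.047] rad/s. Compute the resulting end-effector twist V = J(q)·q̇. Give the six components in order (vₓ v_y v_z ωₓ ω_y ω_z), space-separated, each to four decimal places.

-0.4242 -0.2635 0.3715 0.0918 -0.4917 -0.7915

o_n = [0.6818, -0.7582, 1.1854]
J₁: ẑ×o_n = [0.7582, 0.6818, -0.0000], ω = ẑ
J2: z=[-0.9962, 0.0872, 0.0000] o=[-0.0105, -0.1195, 0.3200] → [0.0754, 0.8621, 0.5759, -0.9962, 0.0872, 0.0000]
J3: z=[-0.0865, -0.9888, 0.1219] o=[-0.0093, -0.1062, 0.4292] → [-0.6683, 0.1496, 0.7397, -0.0865, -0.9888, 0.1219]
J4: z=[-0.0865, -0.9888, 0.1219] o=[-0.1255, -0.0794, 0.5640] → [-0.5317, 0.1521, 0.8569, -0.0865, -0.9888, 0.1219]
J5: z=[0.1147, 0.1116, 0.9871] o=[0.4887, -0.5899, 0.5504] → [0.2369, 0.1177, -0.0408, 0.1147, 0.1116, 0.9871]
J6: z=[0.8851, 0.4397, -0.1526] o=[0.7556, -0.9820, 0.9689] → [0.1293, -0.1803, 0.2306, 0.8851, 0.4397, -0.1526]
V = J·q̇ = [-0.4242, -0.2635, 0.3715, 0.0918, -0.4917, -0.7915]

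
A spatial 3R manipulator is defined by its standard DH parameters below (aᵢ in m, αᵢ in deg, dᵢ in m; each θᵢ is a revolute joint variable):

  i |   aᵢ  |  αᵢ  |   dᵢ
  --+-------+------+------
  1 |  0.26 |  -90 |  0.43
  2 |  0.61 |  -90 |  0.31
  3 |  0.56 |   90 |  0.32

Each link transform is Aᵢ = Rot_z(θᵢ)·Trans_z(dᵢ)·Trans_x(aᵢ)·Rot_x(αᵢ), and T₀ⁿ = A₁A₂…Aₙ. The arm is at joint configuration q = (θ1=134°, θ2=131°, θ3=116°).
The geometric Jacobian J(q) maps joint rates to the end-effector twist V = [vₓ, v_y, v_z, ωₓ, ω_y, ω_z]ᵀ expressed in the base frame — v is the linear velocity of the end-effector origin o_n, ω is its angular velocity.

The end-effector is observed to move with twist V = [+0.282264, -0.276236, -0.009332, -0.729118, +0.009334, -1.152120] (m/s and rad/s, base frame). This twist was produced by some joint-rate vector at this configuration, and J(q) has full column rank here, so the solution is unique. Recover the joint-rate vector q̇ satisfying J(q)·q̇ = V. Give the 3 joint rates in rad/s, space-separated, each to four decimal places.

o_n = [0.2923, -0.0244, 0.3648]
J₁: ẑ×o_n = [0.0244, 0.2923, -0.0000], ω = ẑ
J2: z=[-0.7193, -0.6947, 0.0000] o=[-0.1806, 0.1870, 0.4300] → [0.0453, -0.0469, 0.4806, -0.7193, -0.6947, 0.0000]
J3: z=[0.5243, -0.5429, 0.6561] o=[-0.1256, -0.3162, -0.0304] → [-0.4060, 0.0670, 0.3799, 0.5243, -0.5429, 0.6561]
q̇ = J⁺·V = [-0.7060, 0.5180, -0.6800]

-0.7060 0.5180 -0.6800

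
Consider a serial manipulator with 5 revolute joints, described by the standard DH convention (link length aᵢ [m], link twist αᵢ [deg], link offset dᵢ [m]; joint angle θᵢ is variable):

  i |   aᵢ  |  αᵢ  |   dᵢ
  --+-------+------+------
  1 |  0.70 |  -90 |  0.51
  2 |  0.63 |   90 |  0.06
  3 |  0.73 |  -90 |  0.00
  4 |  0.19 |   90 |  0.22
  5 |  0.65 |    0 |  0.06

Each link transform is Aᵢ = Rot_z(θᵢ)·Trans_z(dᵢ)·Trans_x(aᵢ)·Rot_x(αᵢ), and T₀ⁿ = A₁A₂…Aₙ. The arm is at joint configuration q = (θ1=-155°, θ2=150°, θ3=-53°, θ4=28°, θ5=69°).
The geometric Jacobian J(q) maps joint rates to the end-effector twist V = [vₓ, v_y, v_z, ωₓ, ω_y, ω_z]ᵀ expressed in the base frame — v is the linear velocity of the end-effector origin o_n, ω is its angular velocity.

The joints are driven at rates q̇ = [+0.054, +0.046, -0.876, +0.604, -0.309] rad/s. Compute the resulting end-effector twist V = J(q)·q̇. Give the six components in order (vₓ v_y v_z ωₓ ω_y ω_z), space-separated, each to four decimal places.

-0.6847 1.1578 0.5515 1.0527 -0.0888 0.8514

o_n = [0.8326, 0.7701, -0.3496]
J₁: ẑ×o_n = [-0.7701, 0.8326, 0.0000], ω = ẑ
J2: z=[0.4226, -0.9063, 0.0000] o=[-0.6344, -0.2958, 0.5100] → [0.7791, 0.3633, 1.7800, 0.4226, -0.9063, 0.0000]
J3: z=[-0.4532, -0.2113, -0.8660] o=[-0.1146, -0.1196, 0.1950] → [0.8857, -1.0670, -0.2031, -0.4532, -0.2113, -0.8660]
J4: z=[0.8812, -0.2531, -0.3993] o=[-0.0161, 0.5695, -0.0247] → [0.1624, -0.0526, 0.3916, 0.8812, -0.2531, -0.3993]
J5: z=[-0.3368, 0.2566, -0.9059] o=[0.2408, 0.6911, -0.0857] → [0.0039, -0.6250, -0.1785, -0.3368, 0.2566, -0.9059]
V = J·q̇ = [-0.6847, 1.1578, 0.5515, 1.0527, -0.0888, 0.8514]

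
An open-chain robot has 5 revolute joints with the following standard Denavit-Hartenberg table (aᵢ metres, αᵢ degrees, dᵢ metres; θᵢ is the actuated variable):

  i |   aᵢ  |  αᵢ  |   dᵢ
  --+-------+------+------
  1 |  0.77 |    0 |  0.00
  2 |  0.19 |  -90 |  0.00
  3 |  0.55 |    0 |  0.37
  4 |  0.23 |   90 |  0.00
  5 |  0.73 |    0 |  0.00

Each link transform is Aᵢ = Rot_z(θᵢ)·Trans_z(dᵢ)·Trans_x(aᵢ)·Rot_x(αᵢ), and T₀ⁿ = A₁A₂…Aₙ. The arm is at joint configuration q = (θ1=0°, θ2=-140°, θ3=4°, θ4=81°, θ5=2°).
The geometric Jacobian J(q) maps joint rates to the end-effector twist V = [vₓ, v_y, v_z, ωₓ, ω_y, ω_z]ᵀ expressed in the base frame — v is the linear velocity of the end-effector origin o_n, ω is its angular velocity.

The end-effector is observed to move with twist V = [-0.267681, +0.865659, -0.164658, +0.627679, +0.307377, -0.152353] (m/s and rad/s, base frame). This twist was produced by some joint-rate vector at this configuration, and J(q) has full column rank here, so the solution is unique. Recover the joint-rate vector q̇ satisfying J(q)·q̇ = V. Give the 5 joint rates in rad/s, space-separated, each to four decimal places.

0.4440 -0.5370 0.2430 -0.0750 -0.6810

o_n = [0.3943, -0.8315, -0.9943]
J₁: ẑ×o_n = [0.8315, 0.3943, -0.0000], ω = ẑ
J2: z=[0.0000, 0.0000, 1.0000] o=[0.7700, 0.0000, 0.0000] → [0.8315, -0.3757, 0.0000, 0.0000, 0.0000, 1.0000]
J3: z=[0.6428, -0.7660, 0.0000] o=[0.6245, -0.1221, 0.0000] → [0.7617, 0.6391, -0.6323, 0.6428, -0.7660, 0.0000]
J4: z=[0.6428, -0.7660, 0.0000] o=[0.4420, -0.7582, -0.0384] → [0.7323, 0.6144, -0.0836, 0.6428, -0.7660, 0.0000]
J5: z=[-0.7631, -0.6403, 0.0872] o=[0.4266, -0.7711, -0.2675] → [0.4707, -0.5574, 0.0254, -0.7631, -0.6403, 0.0872]
q̇ = J⁺·V = [0.4440, -0.5370, 0.2430, -0.0750, -0.6810]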